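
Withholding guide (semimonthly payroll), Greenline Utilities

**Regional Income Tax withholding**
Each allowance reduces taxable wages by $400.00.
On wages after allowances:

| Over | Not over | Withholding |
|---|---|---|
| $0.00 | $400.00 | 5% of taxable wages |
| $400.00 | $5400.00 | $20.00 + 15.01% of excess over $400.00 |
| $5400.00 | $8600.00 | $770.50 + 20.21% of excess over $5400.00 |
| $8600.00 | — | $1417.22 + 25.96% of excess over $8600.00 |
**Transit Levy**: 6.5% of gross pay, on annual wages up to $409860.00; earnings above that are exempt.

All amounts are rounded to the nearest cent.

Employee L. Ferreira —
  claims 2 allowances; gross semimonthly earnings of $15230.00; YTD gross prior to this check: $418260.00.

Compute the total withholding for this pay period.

Regional Income Tax: taxable = $15230.00 − 2×$400.00 = $14430.00
  $1417.22 + 25.96% × ($14430.00 − $8600.00) = $1417.22 + 25.96% × $5830.00 = $2930.69
Transit Levy: YTD $418260.00 ≥ cap $409860.00 → $0.00
Total: $2930.69 + $0.00 = $2930.69

$2930.69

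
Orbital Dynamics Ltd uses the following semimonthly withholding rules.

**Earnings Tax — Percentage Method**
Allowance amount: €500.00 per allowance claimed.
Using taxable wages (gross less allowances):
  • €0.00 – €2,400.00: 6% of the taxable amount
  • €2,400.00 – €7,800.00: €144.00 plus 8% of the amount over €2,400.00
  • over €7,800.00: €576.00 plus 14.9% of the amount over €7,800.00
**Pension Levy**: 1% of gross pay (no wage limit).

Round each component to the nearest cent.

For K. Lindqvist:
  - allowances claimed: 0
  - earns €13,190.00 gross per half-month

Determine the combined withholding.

Earnings Tax: taxable = €13,190.00
  €576.00 + 14.9% × (€13,190.00 − €7,800.00) = €576.00 + 14.9% × €5,390.00 = €1,379.11
Pension Levy: 1% × €13,190.00 = €131.90
Total: €1,379.11 + €131.90 = €1,511.01

€1,511.01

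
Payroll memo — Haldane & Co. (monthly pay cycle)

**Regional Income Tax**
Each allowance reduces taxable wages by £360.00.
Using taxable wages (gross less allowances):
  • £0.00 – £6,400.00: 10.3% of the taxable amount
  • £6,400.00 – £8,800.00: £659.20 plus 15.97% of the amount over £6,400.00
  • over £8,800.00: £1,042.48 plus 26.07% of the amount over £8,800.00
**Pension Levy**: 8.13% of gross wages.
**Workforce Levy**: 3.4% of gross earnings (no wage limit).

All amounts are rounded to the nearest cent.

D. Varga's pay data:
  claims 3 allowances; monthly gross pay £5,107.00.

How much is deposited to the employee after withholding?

£4,103.38

Regional Income Tax: taxable = £5,107.00 − 3×£360.00 = £4,027.00
  10.3% × £4,027.00 = £414.78
Pension Levy: 8.13% × £5,107.00 = £415.20
Workforce Levy: 3.4% × £5,107.00 = £173.64
Total withheld: £414.78 + £415.20 + £173.64 = £1,003.62
Net pay: £5,107.00 − £1,003.62 = £4,103.38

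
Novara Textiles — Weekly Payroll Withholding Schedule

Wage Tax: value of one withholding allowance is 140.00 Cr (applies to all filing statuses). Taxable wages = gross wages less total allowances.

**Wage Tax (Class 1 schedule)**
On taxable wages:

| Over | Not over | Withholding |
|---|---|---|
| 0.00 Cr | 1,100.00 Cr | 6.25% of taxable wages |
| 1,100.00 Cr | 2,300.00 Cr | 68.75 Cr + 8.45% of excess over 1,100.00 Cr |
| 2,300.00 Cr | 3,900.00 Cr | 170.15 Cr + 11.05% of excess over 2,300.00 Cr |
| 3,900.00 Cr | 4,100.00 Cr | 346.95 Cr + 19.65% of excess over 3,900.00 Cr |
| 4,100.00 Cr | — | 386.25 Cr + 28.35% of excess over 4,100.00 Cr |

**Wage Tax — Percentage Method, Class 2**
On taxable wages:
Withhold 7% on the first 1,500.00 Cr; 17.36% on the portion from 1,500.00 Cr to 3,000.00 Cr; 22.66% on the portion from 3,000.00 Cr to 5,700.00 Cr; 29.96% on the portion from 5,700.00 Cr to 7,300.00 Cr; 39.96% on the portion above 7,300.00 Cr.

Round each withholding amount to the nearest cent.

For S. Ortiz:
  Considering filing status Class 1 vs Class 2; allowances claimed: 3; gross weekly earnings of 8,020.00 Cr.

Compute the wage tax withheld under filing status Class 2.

1,576.46 Cr

Wage Tax (Class 2): taxable = 8,020.00 Cr − 3×140.00 Cr = 7,600.00 Cr
  1,456.58 Cr + 39.96% × (7,600.00 Cr − 7,300.00 Cr) = 1,456.58 Cr + 39.96% × 300.00 Cr = 1,576.46 Cr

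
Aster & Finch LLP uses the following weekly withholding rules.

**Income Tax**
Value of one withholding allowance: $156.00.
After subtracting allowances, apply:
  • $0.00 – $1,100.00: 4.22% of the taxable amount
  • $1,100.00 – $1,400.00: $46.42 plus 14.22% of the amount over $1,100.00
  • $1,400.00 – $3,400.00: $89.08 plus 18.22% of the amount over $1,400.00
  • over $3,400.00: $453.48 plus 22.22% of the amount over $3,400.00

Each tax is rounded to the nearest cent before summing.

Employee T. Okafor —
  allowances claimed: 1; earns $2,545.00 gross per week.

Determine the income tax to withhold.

Income Tax: taxable = $2,545.00 − 1×$156.00 = $2,389.00
  $89.08 + 18.22% × ($2,389.00 − $1,400.00) = $89.08 + 18.22% × $989.00 = $269.28

$269.28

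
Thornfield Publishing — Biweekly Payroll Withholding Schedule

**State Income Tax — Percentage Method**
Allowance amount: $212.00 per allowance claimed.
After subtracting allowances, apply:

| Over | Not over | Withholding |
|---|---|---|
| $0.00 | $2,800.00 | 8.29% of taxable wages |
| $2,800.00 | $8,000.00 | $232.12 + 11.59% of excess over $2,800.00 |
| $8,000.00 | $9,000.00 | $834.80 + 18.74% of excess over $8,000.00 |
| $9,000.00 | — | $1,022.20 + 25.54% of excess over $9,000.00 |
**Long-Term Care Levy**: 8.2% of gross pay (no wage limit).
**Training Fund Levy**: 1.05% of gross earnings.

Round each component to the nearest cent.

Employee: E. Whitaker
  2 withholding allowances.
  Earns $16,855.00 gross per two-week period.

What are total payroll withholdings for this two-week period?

State Income Tax: taxable = $16,855.00 − 2×$212.00 = $16,431.00
  $1,022.20 + 25.54% × ($16,431.00 − $9,000.00) = $1,022.20 + 25.54% × $7,431.00 = $2,920.08
Long-Term Care Levy: 8.2% × $16,855.00 = $1,382.11
Training Fund Levy: 1.05% × $16,855.00 = $176.98
Total: $2,920.08 + $1,382.11 + $176.98 = $4,479.17

$4,479.17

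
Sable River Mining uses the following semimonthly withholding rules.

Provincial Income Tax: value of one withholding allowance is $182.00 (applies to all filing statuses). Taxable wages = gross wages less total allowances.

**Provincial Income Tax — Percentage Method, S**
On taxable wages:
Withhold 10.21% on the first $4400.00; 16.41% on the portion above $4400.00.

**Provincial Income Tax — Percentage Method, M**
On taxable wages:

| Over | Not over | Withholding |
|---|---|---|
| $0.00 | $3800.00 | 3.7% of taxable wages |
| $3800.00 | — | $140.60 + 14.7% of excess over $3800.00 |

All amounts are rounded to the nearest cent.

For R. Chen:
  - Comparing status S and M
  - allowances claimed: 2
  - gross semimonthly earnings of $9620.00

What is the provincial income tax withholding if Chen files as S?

$1246.11

Provincial Income Tax (S): taxable = $9620.00 − 2×$182.00 = $9256.00
  $449.24 + 16.41% × ($9256.00 − $4400.00) = $449.24 + 16.41% × $4856.00 = $1246.11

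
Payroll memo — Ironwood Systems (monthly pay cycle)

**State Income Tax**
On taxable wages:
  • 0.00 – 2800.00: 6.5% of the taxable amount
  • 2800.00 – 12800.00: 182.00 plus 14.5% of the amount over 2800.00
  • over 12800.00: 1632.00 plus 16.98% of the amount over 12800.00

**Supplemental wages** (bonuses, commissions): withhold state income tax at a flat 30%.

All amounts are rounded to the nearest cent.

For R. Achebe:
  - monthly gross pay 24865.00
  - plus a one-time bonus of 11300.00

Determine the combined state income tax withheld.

7070.64

State Income Tax: taxable = 24865.00
  1632.00 + 16.98% × (24865.00 − 12800.00) = 1632.00 + 16.98% × 12065.00 = 3680.64
Supplemental (30% flat on bonus): 30% × 11300.00 = 3390.00
Total state income tax: 3680.64 + 3390.00 = 7070.64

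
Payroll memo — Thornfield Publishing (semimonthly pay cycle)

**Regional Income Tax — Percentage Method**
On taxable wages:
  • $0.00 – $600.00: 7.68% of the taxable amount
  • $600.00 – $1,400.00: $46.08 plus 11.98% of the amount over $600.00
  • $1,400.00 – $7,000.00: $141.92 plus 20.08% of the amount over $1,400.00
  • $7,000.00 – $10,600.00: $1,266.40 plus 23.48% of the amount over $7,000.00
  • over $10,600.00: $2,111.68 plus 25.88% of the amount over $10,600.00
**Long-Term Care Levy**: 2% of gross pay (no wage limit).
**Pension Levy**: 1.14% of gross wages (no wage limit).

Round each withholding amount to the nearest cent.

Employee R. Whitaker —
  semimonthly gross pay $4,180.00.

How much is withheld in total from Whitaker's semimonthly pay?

Regional Income Tax: taxable = $4,180.00
  $141.92 + 20.08% × ($4,180.00 − $1,400.00) = $141.92 + 20.08% × $2,780.00 = $700.14
Long-Term Care Levy: 2% × $4,180.00 = $83.60
Pension Levy: 1.14% × $4,180.00 = $47.65
Total: $700.14 + $83.60 + $47.65 = $831.39

$831.39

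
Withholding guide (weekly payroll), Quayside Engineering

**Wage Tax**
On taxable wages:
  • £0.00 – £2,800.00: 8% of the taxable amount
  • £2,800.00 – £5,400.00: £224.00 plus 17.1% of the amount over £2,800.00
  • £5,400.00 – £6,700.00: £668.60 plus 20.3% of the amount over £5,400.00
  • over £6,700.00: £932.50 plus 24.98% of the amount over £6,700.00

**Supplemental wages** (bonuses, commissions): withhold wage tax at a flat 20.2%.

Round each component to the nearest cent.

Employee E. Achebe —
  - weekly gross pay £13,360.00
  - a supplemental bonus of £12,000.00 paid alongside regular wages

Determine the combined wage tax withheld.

Wage Tax: taxable = £13,360.00
  £932.50 + 24.98% × (£13,360.00 − £6,700.00) = £932.50 + 24.98% × £6,660.00 = £2,596.17
Supplemental (20.2% flat on bonus): 20.2% × £12,000.00 = £2,424.00
Total wage tax: £2,596.17 + £2,424.00 = £5,020.17

£5,020.17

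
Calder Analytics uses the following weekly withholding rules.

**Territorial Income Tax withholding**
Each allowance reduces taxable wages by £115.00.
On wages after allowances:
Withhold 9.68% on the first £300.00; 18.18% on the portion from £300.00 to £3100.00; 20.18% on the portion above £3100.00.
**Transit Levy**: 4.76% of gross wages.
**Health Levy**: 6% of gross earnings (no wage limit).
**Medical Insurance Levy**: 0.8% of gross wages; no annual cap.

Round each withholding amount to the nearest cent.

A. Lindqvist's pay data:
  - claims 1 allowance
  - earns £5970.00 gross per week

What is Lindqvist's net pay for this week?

Territorial Income Tax: taxable = £5970.00 − 1×£115.00 = £5855.00
  £538.08 + 20.18% × (£5855.00 − £3100.00) = £538.08 + 20.18% × £2755.00 = £1094.04
Transit Levy: 4.76% × £5970.00 = £284.17
Health Levy: 6% × £5970.00 = £358.20
Medical Insurance Levy: 0.8% × £5970.00 = £47.76
Total withheld: £1094.04 + £284.17 + £358.20 + £47.76 = £1784.17
Net pay: £5970.00 − £1784.17 = £4185.83

£4185.83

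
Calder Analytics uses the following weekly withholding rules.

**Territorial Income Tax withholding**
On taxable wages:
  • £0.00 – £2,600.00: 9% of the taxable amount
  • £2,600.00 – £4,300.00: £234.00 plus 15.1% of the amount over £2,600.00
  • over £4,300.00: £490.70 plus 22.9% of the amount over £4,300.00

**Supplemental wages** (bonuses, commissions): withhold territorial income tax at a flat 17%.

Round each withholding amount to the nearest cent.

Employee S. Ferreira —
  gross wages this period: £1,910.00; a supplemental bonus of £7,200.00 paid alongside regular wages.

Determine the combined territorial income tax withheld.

£1,395.90

Territorial Income Tax: taxable = £1,910.00
  9% × £1,910.00 = £171.90
Supplemental (17% flat on bonus): 17% × £7,200.00 = £1,224.00
Total territorial income tax: £171.90 + £1,224.00 = £1,395.90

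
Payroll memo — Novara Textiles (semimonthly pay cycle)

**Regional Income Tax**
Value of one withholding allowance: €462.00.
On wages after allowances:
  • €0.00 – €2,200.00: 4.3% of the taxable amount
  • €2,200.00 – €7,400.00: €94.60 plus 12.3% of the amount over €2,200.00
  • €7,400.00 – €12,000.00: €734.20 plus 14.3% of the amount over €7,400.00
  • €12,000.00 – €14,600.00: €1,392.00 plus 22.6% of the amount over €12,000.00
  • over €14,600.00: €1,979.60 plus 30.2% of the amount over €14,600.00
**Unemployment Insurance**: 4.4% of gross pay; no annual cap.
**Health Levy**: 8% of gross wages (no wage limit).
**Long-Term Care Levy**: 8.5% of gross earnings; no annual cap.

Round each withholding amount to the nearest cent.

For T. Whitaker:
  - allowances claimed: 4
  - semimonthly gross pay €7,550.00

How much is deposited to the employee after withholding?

€5,446.70

Regional Income Tax: taxable = €7,550.00 − 4×€462.00 = €5,702.00
  €94.60 + 12.3% × (€5,702.00 − €2,200.00) = €94.60 + 12.3% × €3,502.00 = €525.35
Unemployment Insurance: 4.4% × €7,550.00 = €332.20
Health Levy: 8% × €7,550.00 = €604.00
Long-Term Care Levy: 8.5% × €7,550.00 = €641.75
Total withheld: €525.35 + €332.20 + €604.00 + €641.75 = €2,103.30
Net pay: €7,550.00 − €2,103.30 = €5,446.70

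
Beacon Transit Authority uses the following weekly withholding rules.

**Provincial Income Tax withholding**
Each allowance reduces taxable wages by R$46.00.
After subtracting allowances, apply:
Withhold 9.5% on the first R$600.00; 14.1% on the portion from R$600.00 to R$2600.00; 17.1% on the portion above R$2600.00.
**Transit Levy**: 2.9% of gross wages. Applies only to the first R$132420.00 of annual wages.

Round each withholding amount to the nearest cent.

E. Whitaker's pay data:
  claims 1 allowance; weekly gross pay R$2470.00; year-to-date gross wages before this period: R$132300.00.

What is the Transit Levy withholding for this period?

R$3.48

Transit Levy: cap R$132420.00 − YTD R$132300.00 = R$120.00 subject; 2.9% × R$120.00 = R$3.48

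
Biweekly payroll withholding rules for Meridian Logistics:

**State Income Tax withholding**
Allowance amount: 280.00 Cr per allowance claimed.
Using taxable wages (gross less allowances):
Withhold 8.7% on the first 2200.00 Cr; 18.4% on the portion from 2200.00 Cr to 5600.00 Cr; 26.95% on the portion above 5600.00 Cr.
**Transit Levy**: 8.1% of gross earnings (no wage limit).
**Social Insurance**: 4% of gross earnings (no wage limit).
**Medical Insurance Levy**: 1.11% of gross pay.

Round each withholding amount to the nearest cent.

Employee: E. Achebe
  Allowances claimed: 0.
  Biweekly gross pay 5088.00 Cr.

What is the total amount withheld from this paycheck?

State Income Tax: taxable = 5088.00 Cr
  191.40 Cr + 18.4% × (5088.00 Cr − 2200.00 Cr) = 191.40 Cr + 18.4% × 2888.00 Cr = 722.79 Cr
Transit Levy: 8.1% × 5088.00 Cr = 412.13 Cr
Social Insurance: 4% × 5088.00 Cr = 203.52 Cr
Medical Insurance Levy: 1.11% × 5088.00 Cr = 56.48 Cr
Total: 722.79 Cr + 412.13 Cr + 203.52 Cr + 56.48 Cr = 1394.92 Cr

1394.92 Cr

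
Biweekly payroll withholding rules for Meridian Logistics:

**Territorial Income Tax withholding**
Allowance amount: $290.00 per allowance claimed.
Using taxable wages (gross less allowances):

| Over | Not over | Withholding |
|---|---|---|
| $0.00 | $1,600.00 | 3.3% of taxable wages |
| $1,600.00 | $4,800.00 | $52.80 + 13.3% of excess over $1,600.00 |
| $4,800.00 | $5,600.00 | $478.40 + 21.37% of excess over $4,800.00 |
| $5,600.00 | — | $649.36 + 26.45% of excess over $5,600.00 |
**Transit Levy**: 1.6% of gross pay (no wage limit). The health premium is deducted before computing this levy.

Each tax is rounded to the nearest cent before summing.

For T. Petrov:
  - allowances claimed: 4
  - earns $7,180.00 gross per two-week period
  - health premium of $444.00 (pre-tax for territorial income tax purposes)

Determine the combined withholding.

$752.01

Territorial Income Tax: taxable = $7,180.00 − $444.00 − 4×$290.00 = $5,576.00
  $478.40 + 21.37% × ($5,576.00 − $4,800.00) = $478.40 + 21.37% × $776.00 = $644.23
Transit Levy: 1.6% × $6,736.00 = $107.78
Total: $644.23 + $107.78 = $752.01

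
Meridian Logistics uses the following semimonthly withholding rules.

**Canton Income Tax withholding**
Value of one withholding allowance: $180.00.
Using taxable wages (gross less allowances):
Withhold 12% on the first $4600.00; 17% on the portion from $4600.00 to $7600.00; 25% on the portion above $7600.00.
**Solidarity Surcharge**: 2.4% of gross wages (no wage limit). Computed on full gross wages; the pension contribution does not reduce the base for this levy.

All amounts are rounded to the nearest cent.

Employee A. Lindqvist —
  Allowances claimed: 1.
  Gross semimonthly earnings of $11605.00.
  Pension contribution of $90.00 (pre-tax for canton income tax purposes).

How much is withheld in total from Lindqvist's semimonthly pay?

Canton Income Tax: taxable = $11605.00 − $90.00 − 1×$180.00 = $11335.00
  $1062.00 + 25% × ($11335.00 − $7600.00) = $1062.00 + 25% × $3735.00 = $1995.75
Solidarity Surcharge: 2.4% × $11605.00 = $278.52
Total: $1995.75 + $278.52 = $2274.27

$2274.27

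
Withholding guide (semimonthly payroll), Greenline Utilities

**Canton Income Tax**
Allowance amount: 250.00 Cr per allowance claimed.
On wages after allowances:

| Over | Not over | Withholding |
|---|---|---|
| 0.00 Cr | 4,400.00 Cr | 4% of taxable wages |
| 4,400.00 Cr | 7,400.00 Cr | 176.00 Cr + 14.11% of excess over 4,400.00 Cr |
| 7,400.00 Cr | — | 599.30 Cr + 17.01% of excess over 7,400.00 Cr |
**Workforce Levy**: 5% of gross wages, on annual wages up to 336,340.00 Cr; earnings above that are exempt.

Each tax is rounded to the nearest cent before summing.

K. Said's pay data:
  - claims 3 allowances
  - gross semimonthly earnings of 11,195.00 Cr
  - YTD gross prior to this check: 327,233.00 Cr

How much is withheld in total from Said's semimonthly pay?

Canton Income Tax: taxable = 11,195.00 Cr − 3×250.00 Cr = 10,445.00 Cr
  599.30 Cr + 17.01% × (10,445.00 Cr − 7,400.00 Cr) = 599.30 Cr + 17.01% × 3,045.00 Cr = 1,117.25 Cr
Workforce Levy: cap 336,340.00 Cr − YTD 327,233.00 Cr = 9,107.00 Cr subject; 5% × 9,107.00 Cr = 455.35 Cr
Total: 1,117.25 Cr + 455.35 Cr = 1,572.60 Cr

1,572.60 Cr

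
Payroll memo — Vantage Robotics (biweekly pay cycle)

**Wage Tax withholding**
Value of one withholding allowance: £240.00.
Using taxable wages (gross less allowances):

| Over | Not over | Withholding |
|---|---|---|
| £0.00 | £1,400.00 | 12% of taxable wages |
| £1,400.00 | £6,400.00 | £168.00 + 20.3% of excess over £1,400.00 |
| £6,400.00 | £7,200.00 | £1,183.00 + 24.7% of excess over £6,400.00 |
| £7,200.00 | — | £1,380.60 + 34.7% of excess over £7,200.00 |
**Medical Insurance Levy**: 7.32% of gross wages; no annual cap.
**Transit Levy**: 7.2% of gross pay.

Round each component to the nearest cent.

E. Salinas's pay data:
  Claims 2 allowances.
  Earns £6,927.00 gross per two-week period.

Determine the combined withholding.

£2,200.41

Wage Tax: taxable = £6,927.00 − 2×£240.00 = £6,447.00
  £1,183.00 + 24.7% × (£6,447.00 − £6,400.00) = £1,183.00 + 24.7% × £47.00 = £1,194.61
Medical Insurance Levy: 7.32% × £6,927.00 = £507.06
Transit Levy: 7.2% × £6,927.00 = £498.74
Total: £1,194.61 + £507.06 + £498.74 = £2,200.41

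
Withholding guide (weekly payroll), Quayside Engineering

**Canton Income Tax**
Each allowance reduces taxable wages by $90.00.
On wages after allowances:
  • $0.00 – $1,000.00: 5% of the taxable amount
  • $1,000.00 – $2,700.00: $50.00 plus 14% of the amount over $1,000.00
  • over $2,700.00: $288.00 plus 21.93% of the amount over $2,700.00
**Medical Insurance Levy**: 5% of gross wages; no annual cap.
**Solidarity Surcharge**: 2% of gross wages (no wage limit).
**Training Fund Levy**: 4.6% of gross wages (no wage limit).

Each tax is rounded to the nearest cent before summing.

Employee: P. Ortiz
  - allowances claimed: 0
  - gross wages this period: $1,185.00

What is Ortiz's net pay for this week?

Canton Income Tax: taxable = $1,185.00
  $50.00 + 14% × ($1,185.00 − $1,000.00) = $50.00 + 14% × $185.00 = $75.90
Medical Insurance Levy: 5% × $1,185.00 = $59.25
Solidarity Surcharge: 2% × $1,185.00 = $23.70
Training Fund Levy: 4.6% × $1,185.00 = $54.51
Total withheld: $75.90 + $59.25 + $23.70 + $54.51 = $213.36
Net pay: $1,185.00 − $213.36 = $971.64

$971.64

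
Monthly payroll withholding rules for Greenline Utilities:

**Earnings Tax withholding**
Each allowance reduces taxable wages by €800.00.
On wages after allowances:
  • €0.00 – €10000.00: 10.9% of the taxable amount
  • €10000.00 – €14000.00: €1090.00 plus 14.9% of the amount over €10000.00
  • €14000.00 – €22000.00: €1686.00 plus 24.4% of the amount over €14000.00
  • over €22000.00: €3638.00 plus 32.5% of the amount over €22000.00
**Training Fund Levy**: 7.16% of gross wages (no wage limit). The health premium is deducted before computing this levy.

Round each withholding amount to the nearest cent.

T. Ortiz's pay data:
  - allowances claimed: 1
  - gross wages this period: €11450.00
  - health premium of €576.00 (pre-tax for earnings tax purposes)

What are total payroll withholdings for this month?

Earnings Tax: taxable = €11450.00 − €576.00 − 1×€800.00 = €10074.00
  €1090.00 + 14.9% × (€10074.00 − €10000.00) = €1090.00 + 14.9% × €74.00 = €1101.03
Training Fund Levy: 7.16% × €10874.00 = €778.58
Total: €1101.03 + €778.58 = €1879.61

€1879.61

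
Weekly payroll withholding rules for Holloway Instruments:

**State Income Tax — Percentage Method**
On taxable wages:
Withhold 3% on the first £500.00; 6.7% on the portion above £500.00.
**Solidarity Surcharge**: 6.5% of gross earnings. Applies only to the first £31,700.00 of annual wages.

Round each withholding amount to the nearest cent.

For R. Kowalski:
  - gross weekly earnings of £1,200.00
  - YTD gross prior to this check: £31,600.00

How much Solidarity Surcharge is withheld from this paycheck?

Solidarity Surcharge: cap £31,700.00 − YTD £31,600.00 = £100.00 subject; 6.5% × £100.00 = £6.50

£6.50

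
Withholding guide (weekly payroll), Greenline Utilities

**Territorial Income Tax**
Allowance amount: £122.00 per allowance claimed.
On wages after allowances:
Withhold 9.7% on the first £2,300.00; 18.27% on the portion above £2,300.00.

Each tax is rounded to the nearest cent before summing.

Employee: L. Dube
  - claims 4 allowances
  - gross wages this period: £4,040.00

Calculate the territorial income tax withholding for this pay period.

Territorial Income Tax: taxable = £4,040.00 − 4×£122.00 = £3,552.00
  £223.10 + 18.27% × (£3,552.00 − £2,300.00) = £223.10 + 18.27% × £1,252.00 = £451.84

£451.84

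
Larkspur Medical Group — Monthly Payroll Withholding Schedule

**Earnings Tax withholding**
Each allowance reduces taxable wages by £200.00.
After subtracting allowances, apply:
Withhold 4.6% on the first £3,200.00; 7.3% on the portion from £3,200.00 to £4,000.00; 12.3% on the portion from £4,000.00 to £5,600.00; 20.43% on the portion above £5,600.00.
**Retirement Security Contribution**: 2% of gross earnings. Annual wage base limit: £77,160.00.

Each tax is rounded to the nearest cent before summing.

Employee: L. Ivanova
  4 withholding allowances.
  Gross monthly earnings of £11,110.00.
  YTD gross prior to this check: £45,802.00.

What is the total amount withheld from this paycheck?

Earnings Tax: taxable = £11,110.00 − 4×£200.00 = £10,310.00
  £402.40 + 20.43% × (£10,310.00 − £5,600.00) = £402.40 + 20.43% × £4,710.00 = £1,364.65
Retirement Security Contribution: 2% × £11,110.00 = £222.20
Total: £1,364.65 + £222.20 = £1,586.85

£1,586.85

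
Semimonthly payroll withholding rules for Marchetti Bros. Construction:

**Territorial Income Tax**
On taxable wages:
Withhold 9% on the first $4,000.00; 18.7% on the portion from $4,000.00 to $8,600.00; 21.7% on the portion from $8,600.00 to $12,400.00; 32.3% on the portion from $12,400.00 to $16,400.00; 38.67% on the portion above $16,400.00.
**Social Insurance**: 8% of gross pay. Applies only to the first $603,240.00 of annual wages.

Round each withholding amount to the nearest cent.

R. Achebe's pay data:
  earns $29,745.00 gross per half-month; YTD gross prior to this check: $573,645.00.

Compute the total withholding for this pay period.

$10,864.91

Territorial Income Tax: taxable = $29,745.00
  $3,336.80 + 38.67% × ($29,745.00 − $16,400.00) = $3,336.80 + 38.67% × $13,345.00 = $8,497.31
Social Insurance: cap $603,240.00 − YTD $573,645.00 = $29,595.00 subject; 8% × $29,595.00 = $2,367.60
Total: $8,497.31 + $2,367.60 = $10,864.91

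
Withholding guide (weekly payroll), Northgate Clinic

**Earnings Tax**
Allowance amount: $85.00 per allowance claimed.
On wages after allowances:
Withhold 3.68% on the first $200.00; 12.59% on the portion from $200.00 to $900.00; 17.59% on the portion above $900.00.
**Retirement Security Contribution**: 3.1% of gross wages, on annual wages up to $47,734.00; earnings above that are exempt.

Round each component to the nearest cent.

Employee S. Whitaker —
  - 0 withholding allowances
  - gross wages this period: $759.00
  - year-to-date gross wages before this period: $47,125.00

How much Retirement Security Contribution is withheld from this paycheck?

Retirement Security Contribution: cap $47,734.00 − YTD $47,125.00 = $609.00 subject; 3.1% × $609.00 = $18.88

$18.88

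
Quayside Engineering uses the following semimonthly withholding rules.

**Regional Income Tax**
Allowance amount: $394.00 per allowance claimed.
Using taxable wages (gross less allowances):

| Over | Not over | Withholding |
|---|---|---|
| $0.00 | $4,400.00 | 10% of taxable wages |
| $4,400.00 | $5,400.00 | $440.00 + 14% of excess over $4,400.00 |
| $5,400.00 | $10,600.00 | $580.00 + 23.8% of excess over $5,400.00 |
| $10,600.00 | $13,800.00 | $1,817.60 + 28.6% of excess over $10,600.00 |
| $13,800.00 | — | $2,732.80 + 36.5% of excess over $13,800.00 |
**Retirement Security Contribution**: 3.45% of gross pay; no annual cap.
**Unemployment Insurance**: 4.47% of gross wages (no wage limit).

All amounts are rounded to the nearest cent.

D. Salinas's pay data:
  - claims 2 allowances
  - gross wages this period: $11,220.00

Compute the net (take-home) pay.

$8,553.76

Regional Income Tax: taxable = $11,220.00 − 2×$394.00 = $10,432.00
  $580.00 + 23.8% × ($10,432.00 − $5,400.00) = $580.00 + 23.8% × $5,032.00 = $1,777.62
Retirement Security Contribution: 3.45% × $11,220.00 = $387.09
Unemployment Insurance: 4.47% × $11,220.00 = $501.53
Total withheld: $1,777.62 + $387.09 + $501.53 = $2,666.24
Net pay: $11,220.00 − $2,666.24 = $8,553.76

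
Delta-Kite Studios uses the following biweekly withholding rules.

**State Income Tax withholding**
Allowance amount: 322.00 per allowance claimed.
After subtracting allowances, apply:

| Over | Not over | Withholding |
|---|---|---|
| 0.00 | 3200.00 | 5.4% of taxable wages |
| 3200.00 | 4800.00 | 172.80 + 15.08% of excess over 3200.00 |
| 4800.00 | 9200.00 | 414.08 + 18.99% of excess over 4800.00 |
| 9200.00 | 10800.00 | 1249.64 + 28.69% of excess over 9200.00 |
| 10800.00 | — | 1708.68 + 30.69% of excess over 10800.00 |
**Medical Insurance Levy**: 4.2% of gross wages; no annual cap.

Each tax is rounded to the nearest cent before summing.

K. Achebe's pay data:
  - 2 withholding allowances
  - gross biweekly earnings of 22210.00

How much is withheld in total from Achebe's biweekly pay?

5945.59

State Income Tax: taxable = 22210.00 − 2×322.00 = 21566.00
  1708.68 + 30.69% × (21566.00 − 10800.00) = 1708.68 + 30.69% × 10766.00 = 5012.77
Medical Insurance Levy: 4.2% × 22210.00 = 932.82
Total: 5012.77 + 932.82 = 5945.59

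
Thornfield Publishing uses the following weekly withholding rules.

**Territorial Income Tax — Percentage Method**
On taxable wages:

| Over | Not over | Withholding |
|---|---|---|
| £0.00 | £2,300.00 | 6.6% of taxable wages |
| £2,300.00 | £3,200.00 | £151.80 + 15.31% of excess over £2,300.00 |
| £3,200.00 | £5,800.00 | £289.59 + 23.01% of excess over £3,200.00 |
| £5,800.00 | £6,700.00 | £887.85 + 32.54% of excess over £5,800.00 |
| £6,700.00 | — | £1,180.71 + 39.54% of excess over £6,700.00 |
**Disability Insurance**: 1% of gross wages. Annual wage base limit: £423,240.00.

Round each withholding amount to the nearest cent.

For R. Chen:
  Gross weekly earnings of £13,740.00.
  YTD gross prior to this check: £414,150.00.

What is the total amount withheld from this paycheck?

£4,055.23

Territorial Income Tax: taxable = £13,740.00
  £1,180.71 + 39.54% × (£13,740.00 − £6,700.00) = £1,180.71 + 39.54% × £7,040.00 = £3,964.33
Disability Insurance: cap £423,240.00 − YTD £414,150.00 = £9,090.00 subject; 1% × £9,090.00 = £90.90
Total: £3,964.33 + £90.90 = £4,055.23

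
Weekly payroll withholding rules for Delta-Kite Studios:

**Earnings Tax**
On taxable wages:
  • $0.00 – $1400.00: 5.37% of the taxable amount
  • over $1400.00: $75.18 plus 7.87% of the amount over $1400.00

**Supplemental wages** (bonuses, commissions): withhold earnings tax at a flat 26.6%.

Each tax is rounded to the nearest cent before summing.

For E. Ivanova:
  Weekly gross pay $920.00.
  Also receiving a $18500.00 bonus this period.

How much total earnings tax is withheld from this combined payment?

Earnings Tax: taxable = $920.00
  5.37% × $920.00 = $49.40
Supplemental (26.6% flat on bonus): 26.6% × $18500.00 = $4921.00
Total earnings tax: $49.40 + $4921.00 = $4970.40

$4970.40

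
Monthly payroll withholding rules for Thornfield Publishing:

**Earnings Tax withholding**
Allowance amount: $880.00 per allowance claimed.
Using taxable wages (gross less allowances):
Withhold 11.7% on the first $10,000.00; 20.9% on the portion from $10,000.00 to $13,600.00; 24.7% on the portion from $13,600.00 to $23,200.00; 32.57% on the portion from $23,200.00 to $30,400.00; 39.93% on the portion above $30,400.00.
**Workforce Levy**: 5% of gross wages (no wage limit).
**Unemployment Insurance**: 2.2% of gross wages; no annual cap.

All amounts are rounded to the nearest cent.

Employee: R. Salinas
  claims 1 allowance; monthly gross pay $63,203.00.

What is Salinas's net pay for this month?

$39,266.89

Earnings Tax: taxable = $63,203.00 − 1×$880.00 = $62,323.00
  $6,638.64 + 39.93% × ($62,323.00 − $30,400.00) = $6,638.64 + 39.93% × $31,923.00 = $19,385.49
Workforce Levy: 5% × $63,203.00 = $3,160.15
Unemployment Insurance: 2.2% × $63,203.00 = $1,390.47
Total withheld: $19,385.49 + $3,160.15 + $1,390.47 = $23,936.11
Net pay: $63,203.00 − $23,936.11 = $39,266.89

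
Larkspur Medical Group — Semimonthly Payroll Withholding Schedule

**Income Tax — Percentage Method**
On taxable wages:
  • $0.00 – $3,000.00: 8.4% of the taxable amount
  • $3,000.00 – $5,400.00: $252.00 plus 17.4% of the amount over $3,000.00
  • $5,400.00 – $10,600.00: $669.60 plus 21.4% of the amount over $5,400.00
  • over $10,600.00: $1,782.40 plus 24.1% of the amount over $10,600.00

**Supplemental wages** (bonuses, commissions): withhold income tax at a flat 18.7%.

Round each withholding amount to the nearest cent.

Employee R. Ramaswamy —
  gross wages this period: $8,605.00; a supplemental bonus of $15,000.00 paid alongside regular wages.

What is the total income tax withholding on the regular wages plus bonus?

$4,160.47

Income Tax: taxable = $8,605.00
  $669.60 + 21.4% × ($8,605.00 − $5,400.00) = $669.60 + 21.4% × $3,205.00 = $1,355.47
Supplemental (18.7% flat on bonus): 18.7% × $15,000.00 = $2,805.00
Total income tax: $1,355.47 + $2,805.00 = $4,160.47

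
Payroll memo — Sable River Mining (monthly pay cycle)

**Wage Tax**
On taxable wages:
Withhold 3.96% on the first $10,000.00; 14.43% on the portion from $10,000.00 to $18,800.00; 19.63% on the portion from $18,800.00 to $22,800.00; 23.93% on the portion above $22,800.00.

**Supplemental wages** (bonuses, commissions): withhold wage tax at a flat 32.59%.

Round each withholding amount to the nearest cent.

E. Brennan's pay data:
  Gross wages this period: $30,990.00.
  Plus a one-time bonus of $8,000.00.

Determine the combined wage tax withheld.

$7,018.11

Wage Tax: taxable = $30,990.00
  $2,451.04 + 23.93% × ($30,990.00 − $22,800.00) = $2,451.04 + 23.93% × $8,190.00 = $4,410.91
Supplemental (32.59% flat on bonus): 32.59% × $8,000.00 = $2,607.20
Total wage tax: $4,410.91 + $2,607.20 = $7,018.11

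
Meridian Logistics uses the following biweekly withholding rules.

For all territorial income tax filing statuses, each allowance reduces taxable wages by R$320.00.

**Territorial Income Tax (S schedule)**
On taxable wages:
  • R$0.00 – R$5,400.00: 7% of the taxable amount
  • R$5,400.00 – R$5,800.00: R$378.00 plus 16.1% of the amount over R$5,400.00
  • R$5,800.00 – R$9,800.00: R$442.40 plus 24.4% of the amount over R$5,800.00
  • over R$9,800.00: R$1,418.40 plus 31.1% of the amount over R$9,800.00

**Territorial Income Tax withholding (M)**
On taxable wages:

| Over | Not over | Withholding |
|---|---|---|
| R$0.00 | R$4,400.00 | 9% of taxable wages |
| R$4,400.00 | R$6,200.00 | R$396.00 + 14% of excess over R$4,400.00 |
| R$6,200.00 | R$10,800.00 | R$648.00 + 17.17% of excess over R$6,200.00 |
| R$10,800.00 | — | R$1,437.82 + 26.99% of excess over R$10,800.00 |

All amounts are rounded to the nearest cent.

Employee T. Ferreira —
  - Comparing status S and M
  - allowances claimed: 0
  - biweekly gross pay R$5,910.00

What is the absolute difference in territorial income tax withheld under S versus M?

R$138.16

Territorial Income Tax (S): taxable = R$5,910.00
  R$442.40 + 24.4% × (R$5,910.00 − R$5,800.00) = R$442.40 + 24.4% × R$110.00 = R$469.24
Territorial Income Tax (M): taxable = R$5,910.00
  R$396.00 + 14% × (R$5,910.00 − R$4,400.00) = R$396.00 + 14% × R$1,510.00 = R$607.40
Difference: |R$469.24 − R$607.40| = R$138.16 (higher under M)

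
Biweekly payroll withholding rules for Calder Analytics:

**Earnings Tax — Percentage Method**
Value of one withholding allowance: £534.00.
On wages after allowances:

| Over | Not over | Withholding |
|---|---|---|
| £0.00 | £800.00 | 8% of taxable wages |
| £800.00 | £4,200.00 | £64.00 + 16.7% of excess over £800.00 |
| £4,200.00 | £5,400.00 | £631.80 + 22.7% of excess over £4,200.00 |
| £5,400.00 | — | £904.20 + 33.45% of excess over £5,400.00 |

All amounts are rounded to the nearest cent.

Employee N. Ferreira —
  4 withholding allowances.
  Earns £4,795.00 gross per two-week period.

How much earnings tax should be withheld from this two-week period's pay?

£374.45

Earnings Tax: taxable = £4,795.00 − 4×£534.00 = £2,659.00
  £64.00 + 16.7% × (£2,659.00 − £800.00) = £64.00 + 16.7% × £1,859.00 = £374.45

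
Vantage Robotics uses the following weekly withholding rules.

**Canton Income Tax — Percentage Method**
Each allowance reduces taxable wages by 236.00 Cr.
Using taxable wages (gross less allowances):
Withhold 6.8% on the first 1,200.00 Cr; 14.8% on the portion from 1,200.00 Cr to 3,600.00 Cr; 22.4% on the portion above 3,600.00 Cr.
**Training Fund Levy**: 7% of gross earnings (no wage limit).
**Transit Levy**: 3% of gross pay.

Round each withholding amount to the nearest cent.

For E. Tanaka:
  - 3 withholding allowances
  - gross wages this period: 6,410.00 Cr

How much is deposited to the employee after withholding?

Canton Income Tax: taxable = 6,410.00 Cr − 3×236.00 Cr = 5,702.00 Cr
  436.80 Cr + 22.4% × (5,702.00 Cr − 3,600.00 Cr) = 436.80 Cr + 22.4% × 2,102.00 Cr = 907.65 Cr
Training Fund Levy: 7% × 6,410.00 Cr = 448.70 Cr
Transit Levy: 3% × 6,410.00 Cr = 192.30 Cr
Total withheld: 907.65 Cr + 448.70 Cr + 192.30 Cr = 1,548.65 Cr
Net pay: 6,410.00 Cr − 1,548.65 Cr = 4,861.35 Cr

4,861.35 Cr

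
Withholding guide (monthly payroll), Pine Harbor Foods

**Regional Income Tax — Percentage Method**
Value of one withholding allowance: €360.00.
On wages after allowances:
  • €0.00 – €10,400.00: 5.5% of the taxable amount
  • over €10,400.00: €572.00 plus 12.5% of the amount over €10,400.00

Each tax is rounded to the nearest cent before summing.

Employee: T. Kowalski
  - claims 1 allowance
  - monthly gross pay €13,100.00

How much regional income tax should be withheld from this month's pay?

€864.50

Regional Income Tax: taxable = €13,100.00 − 1×€360.00 = €12,740.00
  €572.00 + 12.5% × (€12,740.00 − €10,400.00) = €572.00 + 12.5% × €2,340.00 = €864.50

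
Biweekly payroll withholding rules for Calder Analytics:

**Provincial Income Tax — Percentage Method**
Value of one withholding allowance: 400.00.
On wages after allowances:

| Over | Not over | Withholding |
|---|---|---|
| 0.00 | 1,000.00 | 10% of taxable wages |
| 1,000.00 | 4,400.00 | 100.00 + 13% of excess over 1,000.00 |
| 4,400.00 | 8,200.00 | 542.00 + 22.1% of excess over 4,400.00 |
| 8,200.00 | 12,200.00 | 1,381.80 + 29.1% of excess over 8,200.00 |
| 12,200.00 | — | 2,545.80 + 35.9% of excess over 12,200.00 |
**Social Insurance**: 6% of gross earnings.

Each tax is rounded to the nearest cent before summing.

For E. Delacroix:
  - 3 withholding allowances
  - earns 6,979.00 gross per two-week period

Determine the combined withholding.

1,265.50

Provincial Income Tax: taxable = 6,979.00 − 3×400.00 = 5,779.00
  542.00 + 22.1% × (5,779.00 − 4,400.00) = 542.00 + 22.1% × 1,379.00 = 846.76
Social Insurance: 6% × 6,979.00 = 418.74
Total: 846.76 + 418.74 = 1,265.50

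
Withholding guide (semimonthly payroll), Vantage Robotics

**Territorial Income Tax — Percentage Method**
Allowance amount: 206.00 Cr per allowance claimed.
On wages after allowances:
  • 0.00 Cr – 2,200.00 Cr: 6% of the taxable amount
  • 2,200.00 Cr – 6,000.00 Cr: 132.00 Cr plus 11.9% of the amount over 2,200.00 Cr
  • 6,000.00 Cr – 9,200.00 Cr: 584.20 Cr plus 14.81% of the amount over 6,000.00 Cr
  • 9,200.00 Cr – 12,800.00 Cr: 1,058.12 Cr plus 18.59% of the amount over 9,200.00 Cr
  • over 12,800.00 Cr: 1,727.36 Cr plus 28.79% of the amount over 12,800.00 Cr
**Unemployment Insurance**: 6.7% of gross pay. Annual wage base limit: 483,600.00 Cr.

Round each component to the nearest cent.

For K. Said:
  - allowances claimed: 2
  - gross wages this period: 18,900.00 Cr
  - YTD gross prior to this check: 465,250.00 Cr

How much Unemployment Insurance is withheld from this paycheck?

1,229.45 Cr

Unemployment Insurance: cap 483,600.00 Cr − YTD 465,250.00 Cr = 18,350.00 Cr subject; 6.7% × 18,350.00 Cr = 1,229.45 Cr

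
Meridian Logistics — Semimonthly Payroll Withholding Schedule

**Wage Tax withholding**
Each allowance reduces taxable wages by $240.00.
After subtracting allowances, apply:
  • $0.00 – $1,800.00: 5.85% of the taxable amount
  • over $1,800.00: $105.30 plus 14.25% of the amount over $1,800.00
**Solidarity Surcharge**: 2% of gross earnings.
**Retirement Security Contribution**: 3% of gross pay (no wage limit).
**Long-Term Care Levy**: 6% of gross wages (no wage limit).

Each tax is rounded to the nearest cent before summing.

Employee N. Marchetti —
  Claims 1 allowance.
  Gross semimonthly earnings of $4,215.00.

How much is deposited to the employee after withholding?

$3,336.11

Wage Tax: taxable = $4,215.00 − 1×$240.00 = $3,975.00
  $105.30 + 14.25% × ($3,975.00 − $1,800.00) = $105.30 + 14.25% × $2,175.00 = $415.24
Solidarity Surcharge: 2% × $4,215.00 = $84.30
Retirement Security Contribution: 3% × $4,215.00 = $126.45
Long-Term Care Levy: 6% × $4,215.00 = $252.90
Total withheld: $415.24 + $84.30 + $126.45 + $252.90 = $878.89
Net pay: $4,215.00 − $878.89 = $3,336.11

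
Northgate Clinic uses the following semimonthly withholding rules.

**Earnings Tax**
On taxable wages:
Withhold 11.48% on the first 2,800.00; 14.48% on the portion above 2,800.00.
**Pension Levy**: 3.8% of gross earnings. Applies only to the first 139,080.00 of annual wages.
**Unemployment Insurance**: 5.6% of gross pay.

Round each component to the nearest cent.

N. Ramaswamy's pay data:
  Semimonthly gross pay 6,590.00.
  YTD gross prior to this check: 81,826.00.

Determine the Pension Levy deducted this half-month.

250.42

Pension Levy: 3.8% × 6,590.00 = 250.42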